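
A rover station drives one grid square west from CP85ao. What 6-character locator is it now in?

Longitude subsquare a = 0; −1 → -1, wraps to 23 = x, carry into square.
Longitude square 8; −1 → 7.
The latitude characters are unchanged.

CP75xo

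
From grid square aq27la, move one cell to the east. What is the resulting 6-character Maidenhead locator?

Longitude subsquare l = 11; +1 → 12 = m.
The latitude characters are unchanged.

AQ27ma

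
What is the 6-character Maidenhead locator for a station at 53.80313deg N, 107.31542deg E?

Add 180° to longitude and 90° to latitude: 287.3154, 143.8031.
Field: 287.3154/20 → 14 → O, 143.8031/10 → 14 → O; chars OO.
Square: 7.3154/2 → 3, 3.8031/1 → 3; chars 33.
Subsquare: 1.3154/0.0833333 → 15 → p, 0.8031/0.0416667 → 19 → t; chars pt.

OO33pt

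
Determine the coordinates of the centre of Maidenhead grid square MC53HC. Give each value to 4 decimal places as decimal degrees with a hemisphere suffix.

Field M=12, C=2: +12·20° lon, +2·10° lat → SW at lon 60°, lat -70°.
Square 5, 3: +5·2° lon, +3·1° lat → SW at lon 70°, lat -67°.
Subsquare h=7, c=2: +7·0.0833333° lon, +2·0.0416667° lat → SW at lon 70.5833°, lat -66.9167°.
Cell spans 0.0833333° lon × 0.0416667° lat. Centre is SW corner plus half of each.
latitude 66.8958° S, longitude 70.6250° E.

66.8958° S, 70.6250° E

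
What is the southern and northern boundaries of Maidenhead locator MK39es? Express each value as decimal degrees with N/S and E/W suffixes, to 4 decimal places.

19.7500° N, 19.7917° N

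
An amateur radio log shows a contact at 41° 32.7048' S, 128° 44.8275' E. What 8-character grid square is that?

Shift to the Maidenhead origin (180°W, 90°S): lon 308.74712, lat 48.45492.
Field: lon ⌊308.74712/20⌋ = 15 → P; lat ⌊48.45492/10⌋ = 4 → E.
Square: lon ⌊8.74712/2⌋ = 4; lat ⌊8.45492/1⌋ = 8.
Subsquare: lon ⌊0.74712/0.0833333⌋ = 8 → i; lat ⌊0.45492/0.0416667⌋ = 10 → k.
Extended square: lon ⌊0.08046/0.00833333⌋ = 9; lat ⌊0.03825/0.00416667⌋ = 9.

PE48ik99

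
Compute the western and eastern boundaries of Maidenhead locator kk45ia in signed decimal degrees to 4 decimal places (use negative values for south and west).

Field K=10, K=10: +10·20° lon, +10·10° lat → SW at lon 20°, lat 10°.
Square 4, 5: +4·2° lon, +5·1° lat → SW at lon 28°, lat 15°.
Subsquare i=8, a=0: +8·0.0833333° lon, +0·0.0416667° lat → SW at lon 28.6667°, lat 15°.
Cell spans 0.0833333° lon × 0.0416667° lat.
west 28.6667, east 28.7500.

28.6667, 28.7500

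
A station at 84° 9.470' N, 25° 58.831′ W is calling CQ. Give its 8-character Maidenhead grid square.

HR74ad27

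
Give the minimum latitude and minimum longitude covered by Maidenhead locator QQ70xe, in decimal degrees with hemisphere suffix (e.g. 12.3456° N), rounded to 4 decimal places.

70.1667° N, 155.9167° E

Field Q=16, Q=16: +16·20° lon, +16·10° lat → SW at lon 140°, lat 70°.
Square 7, 0: +7·2° lon, +0·1° lat → SW at lon 154°, lat 70°.
Subsquare x=23, e=4: +23·0.0833333° lon, +4·0.0416667° lat → SW at lon 155.917°, lat 70.1667°.
latitude 70.1667° N, longitude 155.9167° E.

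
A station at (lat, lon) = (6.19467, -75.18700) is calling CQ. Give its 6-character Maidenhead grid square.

FJ26je

Shift to the Maidenhead origin (180°W, 90°S): lon 104.8130, lat 96.1947.
Field: 104.8130/20 → 5 → F, 96.1947/10 → 9 → J; chars FJ.
Square: 4.8130/2 → 2, 6.1947/1 → 6; chars 26.
Subsquare: 0.8130/0.0833333 → 9 → j, 0.1947/0.0416667 → 4 → e; chars je.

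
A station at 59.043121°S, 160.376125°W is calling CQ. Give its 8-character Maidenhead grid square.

AD90tw49

Add 180° to longitude and 90° to latitude: 19.62387, 30.95688.
Field: lon ⌊19.62387/20⌋ = 0 → A; lat ⌊30.95688/10⌋ = 3 → D.
Square: lon ⌊19.62387/2⌋ = 9; lat ⌊0.95688/1⌋ = 0.
Subsquare: lon ⌊1.62387/0.0833333⌋ = 19 → t; lat ⌊0.95688/0.0416667⌋ = 22 → w.
Extended square: lon ⌊0.04054/0.00833333⌋ = 4; lat ⌊0.04021/0.00416667⌋ = 9.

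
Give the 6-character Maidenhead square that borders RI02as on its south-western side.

Longitude subsquare a = 0; −1 → -1, wraps to 23 = x, carry into square.
Longitude square 0; −1 → -1, wraps to 9, carry into field.
Longitude field R = 17; −1 → 16 = Q.
Latitude subsquare s = 18; −1 → 17 = r.

QI92xr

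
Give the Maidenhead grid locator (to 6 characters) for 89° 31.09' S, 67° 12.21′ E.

Offset from 180°W / 90°S: lon 247.2035°, lat 0.4818°.
Field: lon ⌊247.2035/20⌋ = 12 → M; lat ⌊0.4818/10⌋ = 0 → A.
Square: lon ⌊7.2035/2⌋ = 3; lat ⌊0.4818/1⌋ = 0.
Subsquare: lon ⌊1.2035/0.0833333⌋ = 14 → o; lat ⌊0.4818/0.0416667⌋ = 11 → l.

MA30ol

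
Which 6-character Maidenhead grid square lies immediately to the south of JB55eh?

JB55eg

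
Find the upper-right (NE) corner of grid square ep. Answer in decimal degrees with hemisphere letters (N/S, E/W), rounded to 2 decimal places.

Field E=4, P=15: +4·20° lon, +15·10° lat → SW at lon -100°, lat 60°.
Cell spans 20° lon × 10° lat. NE corner is SW corner plus one full cell.
latitude 70.00° N, longitude 80.00° W.

70.00° N, 80.00° W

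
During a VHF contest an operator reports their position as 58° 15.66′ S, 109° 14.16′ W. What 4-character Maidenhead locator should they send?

DD51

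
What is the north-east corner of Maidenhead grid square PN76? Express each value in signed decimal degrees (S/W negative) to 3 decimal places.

47.000, 136.000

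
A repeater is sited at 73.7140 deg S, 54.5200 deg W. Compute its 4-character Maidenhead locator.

GB26

Add 180° to longitude and 90° to latitude: 125.48, 16.29.
Field: 125.48/20 → 6 → G, 16.29/10 → 1 → B; chars GB.
Square: 5.48/2 → 2, 6.29/1 → 6; chars 26.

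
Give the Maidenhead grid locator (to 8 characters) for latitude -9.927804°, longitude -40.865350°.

GI90nb67

Shift to the Maidenhead origin (180°W, 90°S): lon 139.13465, lat 80.07220.
Field (20°×10°, letters A–R): lon ⌊139.13465/20⌋ = 6 → G; lat ⌊80.07220/10⌋ = 8 → I.
Square (2°×1°, digits 0–9): lon ⌊19.13465/2⌋ = 9; lat ⌊0.07220/1⌋ = 0.
Subsquare (5′×2.5′, letters a–x): lon ⌊1.13465/0.0833333⌋ = 13 → n; lat ⌊0.07220/0.0416667⌋ = 1 → b.
Extended square (30″×15″, digits 0–9): lon ⌊0.05132/0.00833333⌋ = 6; lat ⌊0.03053/0.00416667⌋ = 7.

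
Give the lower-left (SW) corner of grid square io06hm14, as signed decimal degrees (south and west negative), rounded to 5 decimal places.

56.51667, -19.40833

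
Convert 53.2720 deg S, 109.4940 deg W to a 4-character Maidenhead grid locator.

Add 180° to longitude and 90° to latitude: 70.51, 36.73.
Field: 70.51/20 → 3 → D, 36.73/10 → 3 → D; chars DD.
Square: 10.51/2 → 5, 6.73/1 → 6; chars 56.

DD56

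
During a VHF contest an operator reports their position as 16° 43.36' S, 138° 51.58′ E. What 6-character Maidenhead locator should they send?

PH93kg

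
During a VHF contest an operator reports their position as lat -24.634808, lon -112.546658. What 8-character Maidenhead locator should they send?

Offset from 180°W / 90°S: lon 67.45334°, lat 65.36519°.
Field (20°×10°, letters A–R): lon ⌊67.45334/20⌋ = 3 → D; lat ⌊65.36519/10⌋ = 6 → G.
Square (2°×1°, digits 0–9): lon ⌊7.45334/2⌋ = 3; lat ⌊5.36519/1⌋ = 5.
Subsquare (5′×2.5′, letters a–x): lon ⌊1.45334/0.0833333⌋ = 17 → r; lat ⌊0.36519/0.0416667⌋ = 8 → i.
Extended square (30″×15″, digits 0–9): lon ⌊0.03668/0.00833333⌋ = 4; lat ⌊0.03186/0.00416667⌋ = 7.

DG35ri47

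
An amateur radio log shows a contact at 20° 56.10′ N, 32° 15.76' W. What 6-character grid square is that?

HL30uw

Add 180° to longitude and 90° to latitude: 147.7373, 110.9350.
Field: lon ⌊147.7373/20⌋ = 7 → H; lat ⌊110.9350/10⌋ = 11 → L.
Square: lon ⌊7.7373/2⌋ = 3; lat ⌊0.9350/1⌋ = 0.
Subsquare: lon ⌊1.7373/0.0833333⌋ = 20 → u; lat ⌊0.9350/0.0416667⌋ = 22 → w.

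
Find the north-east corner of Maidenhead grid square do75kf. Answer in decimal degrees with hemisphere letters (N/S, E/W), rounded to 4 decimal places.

Field D=3, O=14: +3·20° lon, +14·10° lat → SW at lon -120°, lat 50°.
Square 7, 5: +7·2° lon, +5·1° lat → SW at lon -106°, lat 55°.
Subsquare k=10, f=5: +10·0.0833333° lon, +5·0.0416667° lat → SW at lon -105.167°, lat 55.2083°.
Cell spans 0.0833333° lon × 0.0416667° lat. NE corner is SW corner plus one full cell.
latitude 55.2500° N, longitude 105.0833° W.

55.2500° N, 105.0833° W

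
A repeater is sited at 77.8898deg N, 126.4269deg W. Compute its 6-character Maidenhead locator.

Offset from 180°W / 90°S: lon 53.5731°, lat 167.8898°.
Field: lon ⌊53.5731/20⌋ = 2 → C; lat ⌊167.8898/10⌋ = 16 → Q.
Square: lon ⌊13.5731/2⌋ = 6; lat ⌊7.8898/1⌋ = 7.
Subsquare: lon ⌊1.5731/0.0833333⌋ = 18 → s; lat ⌊0.8898/0.0416667⌋ = 21 → v.

CQ67sv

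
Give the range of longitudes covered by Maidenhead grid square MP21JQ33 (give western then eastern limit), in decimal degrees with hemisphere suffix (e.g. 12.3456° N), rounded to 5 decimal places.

64.77500° E, 64.78333° E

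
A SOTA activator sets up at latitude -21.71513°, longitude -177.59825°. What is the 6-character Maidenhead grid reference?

Shift to the Maidenhead origin (180°W, 90°S): lon 2.4017, lat 68.2849.
Field: 2.4017/20 → 0 → A, 68.2849/10 → 6 → G; chars AG.
Square: 2.4017/2 → 1, 8.2849/1 → 8; chars 18.
Subsquare: 0.4017/0.0833333 → 4 → e, 0.2849/0.0416667 → 6 → g; chars eg.

AG18eg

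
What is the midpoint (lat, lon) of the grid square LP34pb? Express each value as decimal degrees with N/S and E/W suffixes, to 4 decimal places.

Field L=11, P=15: +11·20° lon, +15·10° lat → SW at lon 40°, lat 60°.
Square 3, 4: +3·2° lon, +4·1° lat → SW at lon 46°, lat 64°.
Subsquare p=15, b=1: +15·0.0833333° lon, +1·0.0416667° lat → SW at lon 47.25°, lat 64.0417°.
Cell spans 0.0833333° lon × 0.0416667° lat. Centre is SW corner plus half of each.
latitude 64.0625° N, longitude 47.2917° E.

64.0625° N, 47.2917° E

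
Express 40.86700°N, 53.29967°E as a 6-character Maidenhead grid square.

LN60pu

Offset from 180°W / 90°S: lon 233.2997°, lat 130.8670°.
Field: lon ⌊233.2997/20⌋ = 11 → L; lat ⌊130.8670/10⌋ = 13 → N.
Square: lon ⌊13.2997/2⌋ = 6; lat ⌊0.8670/1⌋ = 0.
Subsquare: lon ⌊1.2997/0.0833333⌋ = 15 → p; lat ⌊0.8670/0.0416667⌋ = 20 → u.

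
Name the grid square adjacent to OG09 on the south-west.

NG98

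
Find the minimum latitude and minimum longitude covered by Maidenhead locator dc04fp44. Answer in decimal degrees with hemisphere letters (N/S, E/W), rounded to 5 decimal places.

65.35833° S, 119.55000° W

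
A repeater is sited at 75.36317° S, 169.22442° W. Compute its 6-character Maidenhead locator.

AB54jp

Shift to the Maidenhead origin (180°W, 90°S): lon 10.7756, lat 14.6368.
Field: 10.7756/20 → 0 → A, 14.6368/10 → 1 → B; chars AB.
Square: 10.7756/2 → 5, 4.6368/1 → 4; chars 54.
Subsquare: 0.7756/0.0833333 → 9 → j, 0.6368/0.0416667 → 15 → p; chars jp.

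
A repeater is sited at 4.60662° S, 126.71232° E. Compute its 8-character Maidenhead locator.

PI35ij54

Offset from 180°W / 90°S: lon 306.71232°, lat 85.39338°.
Field: 306.71232/20 → 15 → P, 85.39338/10 → 8 → I; chars PI.
Square: 6.71232/2 → 3, 5.39338/1 → 5; chars 35.
Subsquare: 0.71232/0.0833333 → 8 → i, 0.39338/0.0416667 → 9 → j; chars ij.
Extended square: 0.04565/0.00833333 → 5, 0.01838/0.00416667 → 4; chars 54.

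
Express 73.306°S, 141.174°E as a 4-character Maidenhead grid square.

Offset from 180°W / 90°S: lon 321.17°, lat 16.69°.
Field (20°×10°, letters A–R): lon ⌊321.17/20⌋ = 16 → Q; lat ⌊16.69/10⌋ = 1 → B.
Square (2°×1°, digits 0–9): lon ⌊1.17/2⌋ = 0; lat ⌊6.69/1⌋ = 6.

QB06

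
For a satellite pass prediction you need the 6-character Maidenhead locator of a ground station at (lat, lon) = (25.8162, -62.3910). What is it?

FL85tt

Offset from 180°W / 90°S: lon 117.6090°, lat 115.8162°.
Field (20°×10°, letters A–R): 117.6090/20 → 5 → F, 115.8162/10 → 11 → L; chars FL.
Square (2°×1°, digits 0–9): 17.6090/2 → 8, 5.8162/1 → 5; chars 85.
Subsquare (5′×2.5′, letters a–x): 1.6090/0.0833333 → 19 → t, 0.8162/0.0416667 → 19 → t; chars tt.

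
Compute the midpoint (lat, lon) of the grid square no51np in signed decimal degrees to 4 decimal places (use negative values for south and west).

51.6458, 91.1250

Field N=13, O=14: +13·20° lon, +14·10° lat → SW at lon 80°, lat 50°.
Square 5, 1: +5·2° lon, +1·1° lat → SW at lon 90°, lat 51°.
Subsquare n=13, p=15: +13·0.0833333° lon, +15·0.0416667° lat → SW at lon 91.0833°, lat 51.625°.
Cell spans 0.0833333° lon × 0.0416667° lat. Centre is SW corner plus half of each.
latitude 51.6458, longitude 91.1250.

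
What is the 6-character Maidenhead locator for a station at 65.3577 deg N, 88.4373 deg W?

EP55si

Add 180° to longitude and 90° to latitude: 91.5627, 155.3577.
Field (20°×10°, letters A–R): lon ⌊91.5627/20⌋ = 4 → E; lat ⌊155.3577/10⌋ = 15 → P.
Square (2°×1°, digits 0–9): lon ⌊11.5627/2⌋ = 5; lat ⌊5.3577/1⌋ = 5.
Subsquare (5′×2.5′, letters a–x): lon ⌊1.5627/0.0833333⌋ = 18 → s; lat ⌊0.3577/0.0416667⌋ = 8 → i.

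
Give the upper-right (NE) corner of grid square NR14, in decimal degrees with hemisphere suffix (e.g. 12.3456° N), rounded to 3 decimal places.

Field N=13, R=17: +13·20° lon, +17·10° lat → SW at lon 80°, lat 80°.
Square 1, 4: +1·2° lon, +4·1° lat → SW at lon 82°, lat 84°.
Cell spans 2° lon × 1° lat. NE corner is SW corner plus one full cell.
latitude 85.000° N, longitude 84.000° E.

85.000° N, 84.000° E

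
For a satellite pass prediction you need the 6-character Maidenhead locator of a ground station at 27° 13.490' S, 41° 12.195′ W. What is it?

GG92js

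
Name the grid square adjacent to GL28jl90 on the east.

Longitude extended square 9; +1 → 10, wraps to 0, carry into subsquare.
Longitude subsquare j = 9; +1 → 10 = k.
The latitude characters are unchanged.

GL28kl00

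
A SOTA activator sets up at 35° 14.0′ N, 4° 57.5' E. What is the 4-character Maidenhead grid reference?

Offset from 180°W / 90°S: lon 184.96°, lat 125.23°.
Field (20°×10°, letters A–R): lon ⌊184.96/20⌋ = 9 → J; lat ⌊125.23/10⌋ = 12 → M.
Square (2°×1°, digits 0–9): lon ⌊4.96/2⌋ = 2; lat ⌊5.23/1⌋ = 5.

JM25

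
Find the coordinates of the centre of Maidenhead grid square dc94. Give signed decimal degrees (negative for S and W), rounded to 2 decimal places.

Field D=3, C=2: +3·20° lon, +2·10° lat → SW at lon -120°, lat -70°.
Square 9, 4: +9·2° lon, +4·1° lat → SW at lon -102°, lat -66°.
Cell spans 2° lon × 1° lat. Centre is SW corner plus half of each.
latitude -65.50, longitude -101.00.

-65.50, -101.00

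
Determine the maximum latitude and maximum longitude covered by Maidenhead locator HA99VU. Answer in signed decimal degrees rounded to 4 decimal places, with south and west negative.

Field H=7, A=0: +7·20° lon, +0·10° lat → SW at lon -40°, lat -90°.
Square 9, 9: +9·2° lon, +9·1° lat → SW at lon -22°, lat -81°.
Subsquare v=21, u=20: +21·0.0833333° lon, +20·0.0416667° lat → SW at lon -20.25°, lat -80.1667°.
Cell spans 0.0833333° lon × 0.0416667° lat. NE corner is SW corner plus one full cell.
latitude -80.1250, longitude -20.1667.

-80.1250, -20.1667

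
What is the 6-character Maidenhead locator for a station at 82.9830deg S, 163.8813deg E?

RA17wa

Add 180° to longitude and 90° to latitude: 343.8813, 7.0170.
Field: lon ⌊343.8813/20⌋ = 17 → R; lat ⌊7.0170/10⌋ = 0 → A.
Square: lon ⌊3.8813/2⌋ = 1; lat ⌊7.0170/1⌋ = 7.
Subsquare: lon ⌊1.8813/0.0833333⌋ = 22 → w; lat ⌊0.0170/0.0416667⌋ = 0 → a.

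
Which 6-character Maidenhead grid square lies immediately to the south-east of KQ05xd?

KQ15ac

Longitude subsquare x = 23; +1 → 24, wraps to 0 = a, carry into square.
Longitude square 0; +1 → 1.
Latitude subsquare d = 3; −1 → 2 = c.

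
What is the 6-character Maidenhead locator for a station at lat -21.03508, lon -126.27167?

CG68ux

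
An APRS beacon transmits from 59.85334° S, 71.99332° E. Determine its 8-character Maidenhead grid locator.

Shift to the Maidenhead origin (180°W, 90°S): lon 251.99332, lat 30.14666.
Field: 251.99332/20 → 12 → M, 30.14666/10 → 3 → D; chars MD.
Square: 11.99332/2 → 5, 0.14666/1 → 0; chars 50.
Subsquare: 1.99332/0.0833333 → 23 → x, 0.14666/0.0416667 → 3 → d; chars xd.
Extended square: 0.07665/0.00833333 → 9, 0.02166/0.00416667 → 5; chars 95.

MD50xd95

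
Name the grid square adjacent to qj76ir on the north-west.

QJ76hs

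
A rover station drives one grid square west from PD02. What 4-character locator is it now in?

Longitude square 0; −1 → -1, wraps to 9, carry into field.
Longitude field P = 15; −1 → 14 = O.
The latitude characters are unchanged.

OD92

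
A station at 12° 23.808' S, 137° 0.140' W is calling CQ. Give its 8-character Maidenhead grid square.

Offset from 180°W / 90°S: lon 42.99767°, lat 77.60320°.
Field: lon ⌊42.99767/20⌋ = 2 → C; lat ⌊77.60320/10⌋ = 7 → H.
Square: lon ⌊2.99767/2⌋ = 1; lat ⌊7.60320/1⌋ = 7.
Subsquare: lon ⌊0.99767/0.0833333⌋ = 11 → l; lat ⌊0.60320/0.0416667⌋ = 14 → o.
Extended square: lon ⌊0.08100/0.00833333⌋ = 9; lat ⌊0.01987/0.00416667⌋ = 4.

CH17lo94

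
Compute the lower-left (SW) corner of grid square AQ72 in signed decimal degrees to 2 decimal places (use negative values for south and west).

72.00, -166.00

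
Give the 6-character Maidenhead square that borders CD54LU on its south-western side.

CD54kt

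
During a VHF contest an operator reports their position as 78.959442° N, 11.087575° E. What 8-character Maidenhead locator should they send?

JQ58nx00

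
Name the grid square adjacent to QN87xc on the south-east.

Longitude subsquare x = 23; +1 → 24, wraps to 0 = a, carry into square.
Longitude square 8; +1 → 9.
Latitude subsquare c = 2; −1 → 1 = b.

QN97ab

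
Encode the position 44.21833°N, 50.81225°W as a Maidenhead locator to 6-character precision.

GN44of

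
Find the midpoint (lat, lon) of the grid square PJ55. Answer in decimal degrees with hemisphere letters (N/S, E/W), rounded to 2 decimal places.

Field P=15, J=9: +15·20° lon, +9·10° lat → SW at lon 120°, lat 0°.
Square 5, 5: +5·2° lon, +5·1° lat → SW at lon 130°, lat 5°.
Cell spans 2° lon × 1° lat. Centre is SW corner plus half of each.
latitude 5.50° N, longitude 131.00° E.

5.50° N, 131.00° E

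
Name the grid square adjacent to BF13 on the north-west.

BF04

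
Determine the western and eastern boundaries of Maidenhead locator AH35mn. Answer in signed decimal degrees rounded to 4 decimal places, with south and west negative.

Field A=0, H=7: +0·20° lon, +7·10° lat → SW at lon -180°, lat -20°.
Square 3, 5: +3·2° lon, +5·1° lat → SW at lon -174°, lat -15°.
Subsquare m=12, n=13: +12·0.0833333° lon, +13·0.0416667° lat → SW at lon -173°, lat -14.4583°.
Cell spans 0.0833333° lon × 0.0416667° lat.
west -173.0000, east -172.9167.

-173.0000, -172.9167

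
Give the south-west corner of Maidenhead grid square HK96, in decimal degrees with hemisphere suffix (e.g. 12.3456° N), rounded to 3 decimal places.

16.000° N, 22.000° W

Field H=7, K=10: +7·20° lon, +10·10° lat → SW at lon -40°, lat 10°.
Square 9, 6: +9·2° lon, +6·1° lat → SW at lon -22°, lat 16°.
latitude 16.000° N, longitude 22.000° W.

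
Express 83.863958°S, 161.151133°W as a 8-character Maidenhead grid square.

AA96kd12

Shift to the Maidenhead origin (180°W, 90°S): lon 18.84887, lat 6.13604.
Field (20°×10°, letters A–R): 18.84887/20 → 0 → A, 6.13604/10 → 0 → A; chars AA.
Square (2°×1°, digits 0–9): 18.84887/2 → 9, 6.13604/1 → 6; chars 96.
Subsquare (5′×2.5′, letters a–x): 0.84887/0.0833333 → 10 → k, 0.13604/0.0416667 → 3 → d; chars kd.
Extended square (30″×15″, digits 0–9): 0.01553/0.00833333 → 1, 0.01104/0.00416667 → 2; chars 12.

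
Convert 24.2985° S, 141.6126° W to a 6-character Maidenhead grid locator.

BG95eq

Shift to the Maidenhead origin (180°W, 90°S): lon 38.3874, lat 65.7015.
Field (20°×10°, letters A–R): 38.3874/20 → 1 → B, 65.7015/10 → 6 → G; chars BG.
Square (2°×1°, digits 0–9): 18.3874/2 → 9, 5.7015/1 → 5; chars 95.
Subsquare (5′×2.5′, letters a–x): 0.3874/0.0833333 → 4 → e, 0.7015/0.0416667 → 16 → q; chars eq.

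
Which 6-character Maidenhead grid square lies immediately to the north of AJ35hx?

AJ36ha

Latitude subsquare x = 23; +1 → 24, wraps to 0 = a, carry into square.
Latitude square 5; +1 → 6.
The longitude characters are unchanged.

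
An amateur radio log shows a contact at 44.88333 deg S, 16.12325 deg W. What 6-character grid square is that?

IE15wc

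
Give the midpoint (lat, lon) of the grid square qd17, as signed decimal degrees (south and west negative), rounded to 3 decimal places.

Field Q=16, D=3: +16·20° lon, +3·10° lat → SW at lon 140°, lat -60°.
Square 1, 7: +1·2° lon, +7·1° lat → SW at lon 142°, lat -53°.
Cell spans 2° lon × 1° lat. Centre is SW corner plus half of each.
latitude -52.500, longitude 143.000.

-52.500, 143.000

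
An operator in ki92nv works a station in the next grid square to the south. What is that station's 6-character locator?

Latitude subsquare v = 21; −1 → 20 = u.
The longitude characters are unchanged.

KI92nu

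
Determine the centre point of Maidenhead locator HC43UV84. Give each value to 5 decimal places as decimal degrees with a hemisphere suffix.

66.10625° S, 30.26250° W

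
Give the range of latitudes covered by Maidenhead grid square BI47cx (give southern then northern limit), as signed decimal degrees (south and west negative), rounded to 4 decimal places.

Field B=1, I=8: +1·20° lon, +8·10° lat → SW at lon -160°, lat -10°.
Square 4, 7: +4·2° lon, +7·1° lat → SW at lon -152°, lat -3°.
Subsquare c=2, x=23: +2·0.0833333° lon, +23·0.0416667° lat → SW at lon -151.833°, lat -2.04167°.
Cell spans 0.0833333° lon × 0.0416667° lat.
south -2.0417, north -2.0000.

-2.0417, -2.0000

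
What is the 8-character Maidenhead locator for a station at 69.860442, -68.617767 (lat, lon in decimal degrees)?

Add 180° to longitude and 90° to latitude: 111.38223, 159.86044.
Field (20°×10°, letters A–R): 111.38223/20 → 5 → F, 159.86044/10 → 15 → P; chars FP.
Square (2°×1°, digits 0–9): 11.38223/2 → 5, 9.86044/1 → 9; chars 59.
Subsquare (5′×2.5′, letters a–x): 1.38223/0.0833333 → 16 → q, 0.86044/0.0416667 → 20 → u; chars qu.
Extended square (30″×15″, digits 0–9): 0.04890/0.00833333 → 5, 0.02711/0.00416667 → 6; chars 56.

FP59qu56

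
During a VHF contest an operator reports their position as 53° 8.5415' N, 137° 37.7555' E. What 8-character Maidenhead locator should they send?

PO83td54

Add 180° to longitude and 90° to latitude: 317.62926, 143.14236.
Field (20°×10°, letters A–R): 317.62926/20 → 15 → P, 143.14236/10 → 14 → O; chars PO.
Square (2°×1°, digits 0–9): 17.62926/2 → 8, 3.14236/1 → 3; chars 83.
Subsquare (5′×2.5′, letters a–x): 1.62926/0.0833333 → 19 → t, 0.14236/0.0416667 → 3 → d; chars td.
Extended square (30″×15″, digits 0–9): 0.04592/0.00833333 → 5, 0.01736/0.00416667 → 4; chars 54.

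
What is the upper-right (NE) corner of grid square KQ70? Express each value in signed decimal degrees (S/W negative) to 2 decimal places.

71.00, 36.00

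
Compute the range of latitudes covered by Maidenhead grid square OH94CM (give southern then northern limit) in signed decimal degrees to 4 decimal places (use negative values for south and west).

-15.5000, -15.4583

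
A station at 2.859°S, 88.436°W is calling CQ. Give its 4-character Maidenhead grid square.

EI57

Add 180° to longitude and 90° to latitude: 91.56, 87.14.
Field (20°×10°, letters A–R): lon ⌊91.56/20⌋ = 4 → E; lat ⌊87.14/10⌋ = 8 → I.
Square (2°×1°, digits 0–9): lon ⌊11.56/2⌋ = 5; lat ⌊7.14/1⌋ = 7.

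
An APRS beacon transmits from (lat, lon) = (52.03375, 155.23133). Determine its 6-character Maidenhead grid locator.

QO72oa

Offset from 180°W / 90°S: lon 335.2313°, lat 142.0337°.
Field: 335.2313/20 → 16 → Q, 142.0337/10 → 14 → O; chars QO.
Square: 15.2313/2 → 7, 2.0337/1 → 2; chars 72.
Subsquare: 1.2313/0.0833333 → 14 → o, 0.0337/0.0416667 → 0 → a; chars oa.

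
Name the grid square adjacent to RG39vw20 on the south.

RG39vv29

Latitude extended square 0; −1 → -1, wraps to 9, carry into subsquare.
Latitude subsquare w = 22; −1 → 21 = v.
The longitude characters are unchanged.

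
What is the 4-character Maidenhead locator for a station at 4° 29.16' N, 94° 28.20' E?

Shift to the Maidenhead origin (180°W, 90°S): lon 274.47, lat 94.49.
Field (20°×10°, letters A–R): 274.47/20 → 13 → N, 94.49/10 → 9 → J; chars NJ.
Square (2°×1°, digits 0–9): 14.47/2 → 7, 4.49/1 → 4; chars 74.

NJ74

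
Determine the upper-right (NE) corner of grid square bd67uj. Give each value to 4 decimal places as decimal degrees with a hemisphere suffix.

Field B=1, D=3: +1·20° lon, +3·10° lat → SW at lon -160°, lat -60°.
Square 6, 7: +6·2° lon, +7·1° lat → SW at lon -148°, lat -53°.
Subsquare u=20, j=9: +20·0.0833333° lon, +9·0.0416667° lat → SW at lon -146.333°, lat -52.625°.
Cell spans 0.0833333° lon × 0.0416667° lat. NE corner is SW corner plus one full cell.
latitude 52.5833° S, longitude 146.2500° W.

52.5833° S, 146.2500° W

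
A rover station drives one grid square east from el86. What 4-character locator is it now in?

EL96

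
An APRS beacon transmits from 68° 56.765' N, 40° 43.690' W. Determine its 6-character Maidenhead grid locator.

GP98pw

Offset from 180°W / 90°S: lon 139.2718°, lat 158.9461°.
Field: 139.2718/20 → 6 → G, 158.9461/10 → 15 → P; chars GP.
Square: 19.2718/2 → 9, 8.9461/1 → 8; chars 98.
Subsquare: 1.2718/0.0833333 → 15 → p, 0.9461/0.0416667 → 22 → w; chars pw.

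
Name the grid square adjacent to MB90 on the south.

Latitude square 0; −1 → -1, wraps to 9, carry into field.
Latitude field B = 1; −1 → 0 = A.
The longitude characters are unchanged.

MA99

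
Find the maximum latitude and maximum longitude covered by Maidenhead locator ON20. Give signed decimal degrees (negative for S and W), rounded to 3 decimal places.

41.000, 106.000

Field O=14, N=13: +14·20° lon, +13·10° lat → SW at lon 100°, lat 40°.
Square 2, 0: +2·2° lon, +0·1° lat → SW at lon 104°, lat 40°.
Cell spans 2° lon × 1° lat. NE corner is SW corner plus one full cell.
latitude 41.000, longitude 106.000.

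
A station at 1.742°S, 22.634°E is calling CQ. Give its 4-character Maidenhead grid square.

KI18

Offset from 180°W / 90°S: lon 202.63°, lat 88.26°.
Field: lon ⌊202.63/20⌋ = 10 → K; lat ⌊88.26/10⌋ = 8 → I.
Square: lon ⌊2.63/2⌋ = 1; lat ⌊8.26/1⌋ = 8.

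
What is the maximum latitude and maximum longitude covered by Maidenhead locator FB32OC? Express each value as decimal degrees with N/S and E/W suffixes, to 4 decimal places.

Field F=5, B=1: +5·20° lon, +1·10° lat → SW at lon -80°, lat -80°.
Square 3, 2: +3·2° lon, +2·1° lat → SW at lon -74°, lat -78°.
Subsquare o=14, c=2: +14·0.0833333° lon, +2·0.0416667° lat → SW at lon -72.8333°, lat -77.9167°.
Cell spans 0.0833333° lon × 0.0416667° lat. NE corner is SW corner plus one full cell.
latitude 77.8750° S, longitude 72.7500° W.

77.8750° S, 72.7500° W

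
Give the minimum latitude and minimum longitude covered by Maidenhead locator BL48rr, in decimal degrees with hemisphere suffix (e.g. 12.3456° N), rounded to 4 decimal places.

Field B=1, L=11: +1·20° lon, +11·10° lat → SW at lon -160°, lat 20°.
Square 4, 8: +4·2° lon, +8·1° lat → SW at lon -152°, lat 28°.
Subsquare r=17, r=17: +17·0.0833333° lon, +17·0.0416667° lat → SW at lon -150.583°, lat 28.7083°.
latitude 28.7083° N, longitude 150.5833° W.

28.7083° N, 150.5833° W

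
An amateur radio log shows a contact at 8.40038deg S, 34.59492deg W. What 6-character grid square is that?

HI21qo

Offset from 180°W / 90°S: lon 145.4051°, lat 81.5996°.
Field: 145.4051/20 → 7 → H, 81.5996/10 → 8 → I; chars HI.
Square: 5.4051/2 → 2, 1.5996/1 → 1; chars 21.
Subsquare: 1.4051/0.0833333 → 16 → q, 0.5996/0.0416667 → 14 → o; chars qo.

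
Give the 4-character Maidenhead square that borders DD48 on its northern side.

DD49

Latitude square 8; +1 → 9.
The longitude characters are unchanged.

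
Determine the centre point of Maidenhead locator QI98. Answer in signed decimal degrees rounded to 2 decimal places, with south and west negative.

Field Q=16, I=8: +16·20° lon, +8·10° lat → SW at lon 140°, lat -10°.
Square 9, 8: +9·2° lon, +8·1° lat → SW at lon 158°, lat -2°.
Cell spans 2° lon × 1° lat. Centre is SW corner plus half of each.
latitude -1.50, longitude 159.00.

-1.50, 159.00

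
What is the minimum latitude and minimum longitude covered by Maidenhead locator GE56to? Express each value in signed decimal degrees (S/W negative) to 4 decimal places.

-43.4167, -48.4167

Field G=6, E=4: +6·20° lon, +4·10° lat → SW at lon -60°, lat -50°.
Square 5, 6: +5·2° lon, +6·1° lat → SW at lon -50°, lat -44°.
Subsquare t=19, o=14: +19·0.0833333° lon, +14·0.0416667° lat → SW at lon -48.4167°, lat -43.4167°.
latitude -43.4167, longitude -48.4167.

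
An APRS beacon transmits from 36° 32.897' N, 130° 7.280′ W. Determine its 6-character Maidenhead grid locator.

CM46wn

Shift to the Maidenhead origin (180°W, 90°S): lon 49.8787, lat 126.5483.
Field: lon ⌊49.8787/20⌋ = 2 → C; lat ⌊126.5483/10⌋ = 12 → M.
Square: lon ⌊9.8787/2⌋ = 4; lat ⌊6.5483/1⌋ = 6.
Subsquare: lon ⌊1.8787/0.0833333⌋ = 22 → w; lat ⌊0.5483/0.0416667⌋ = 13 → n.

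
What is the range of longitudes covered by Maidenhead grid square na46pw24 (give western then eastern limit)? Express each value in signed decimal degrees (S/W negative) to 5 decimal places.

Field N=13, A=0: +13·20° lon, +0·10° lat → SW at lon 80°, lat -90°.
Square 4, 6: +4·2° lon, +6·1° lat → SW at lon 88°, lat -84°.
Subsquare p=15, w=22: +15·0.0833333° lon, +22·0.0416667° lat → SW at lon 89.25°, lat -83.0833°.
Extended square 2, 4: +2·0.00833333° lon, +4·0.00416667° lat → SW at lon 89.2667°, lat -83.0667°.
Cell spans 0.00833333° lon × 0.00416667° lat.
west 89.26667, east 89.27500.

89.26667, 89.27500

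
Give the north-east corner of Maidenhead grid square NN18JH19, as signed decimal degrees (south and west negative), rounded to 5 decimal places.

Field N=13, N=13: +13·20° lon, +13·10° lat → SW at lon 80°, lat 40°.
Square 1, 8: +1·2° lon, +8·1° lat → SW at lon 82°, lat 48°.
Subsquare j=9, h=7: +9·0.0833333° lon, +7·0.0416667° lat → SW at lon 82.75°, lat 48.2917°.
Extended square 1, 9: +1·0.00833333° lon, +9·0.00416667° lat → SW at lon 82.7583°, lat 48.3292°.
Cell spans 0.00833333° lon × 0.00416667° lat. NE corner is SW corner plus one full cell.
latitude 48.33333, longitude 82.76667.

48.33333, 82.76667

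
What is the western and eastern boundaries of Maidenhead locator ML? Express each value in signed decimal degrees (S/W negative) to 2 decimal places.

Field M=12, L=11: +12·20° lon, +11·10° lat → SW at lon 60°, lat 20°.
Cell spans 20° lon × 10° lat.
west 60.00, east 80.00.

60.00, 80.00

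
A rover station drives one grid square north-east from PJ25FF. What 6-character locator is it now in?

PJ25gg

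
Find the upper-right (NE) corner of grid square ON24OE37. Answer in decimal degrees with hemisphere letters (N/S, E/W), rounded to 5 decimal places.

Field O=14, N=13: +14·20° lon, +13·10° lat → SW at lon 100°, lat 40°.
Square 2, 4: +2·2° lon, +4·1° lat → SW at lon 104°, lat 44°.
Subsquare o=14, e=4: +14·0.0833333° lon, +4·0.0416667° lat → SW at lon 105.167°, lat 44.1667°.
Extended square 3, 7: +3·0.00833333° lon, +7·0.00416667° lat → SW at lon 105.192°, lat 44.1958°.
Cell spans 0.00833333° lon × 0.00416667° lat. NE corner is SW corner plus one full cell.
latitude 44.20000° N, longitude 105.20000° E.

44.20000° N, 105.20000° E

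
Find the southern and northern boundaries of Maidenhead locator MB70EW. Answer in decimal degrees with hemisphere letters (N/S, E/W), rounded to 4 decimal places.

79.0833° S, 79.0417° S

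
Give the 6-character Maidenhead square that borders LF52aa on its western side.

Longitude subsquare a = 0; −1 → -1, wraps to 23 = x, carry into square.
Longitude square 5; −1 → 4.
The latitude characters are unchanged.

LF42xa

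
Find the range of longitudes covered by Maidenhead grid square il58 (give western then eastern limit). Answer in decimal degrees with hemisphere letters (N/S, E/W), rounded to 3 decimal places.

10.000° W, 8.000° W

Field I=8, L=11: +8·20° lon, +11·10° lat → SW at lon -20°, lat 20°.
Square 5, 8: +5·2° lon, +8·1° lat → SW at lon -10°, lat 28°.
Cell spans 2° lon × 1° lat.
west 10.000° W, east 8.000° W.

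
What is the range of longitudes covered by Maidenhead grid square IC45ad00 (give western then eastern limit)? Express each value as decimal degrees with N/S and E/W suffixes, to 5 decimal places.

12.00000° W, 11.99167° W

Field I=8, C=2: +8·20° lon, +2·10° lat → SW at lon -20°, lat -70°.
Square 4, 5: +4·2° lon, +5·1° lat → SW at lon -12°, lat -65°.
Subsquare a=0, d=3: +0·0.0833333° lon, +3·0.0416667° lat → SW at lon -12°, lat -64.875°.
Extended square 0, 0: +0·0.00833333° lon, +0·0.00416667° lat → SW at lon -12°, lat -64.875°.
Cell spans 0.00833333° lon × 0.00416667° lat.
west 12.00000° W, east 11.99167° W.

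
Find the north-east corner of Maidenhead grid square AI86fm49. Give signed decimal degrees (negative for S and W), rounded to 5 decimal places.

-3.45833, -163.54167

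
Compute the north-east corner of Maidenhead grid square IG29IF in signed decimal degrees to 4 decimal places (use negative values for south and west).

Field I=8, G=6: +8·20° lon, +6·10° lat → SW at lon -20°, lat -30°.
Square 2, 9: +2·2° lon, +9·1° lat → SW at lon -16°, lat -21°.
Subsquare i=8, f=5: +8·0.0833333° lon, +5·0.0416667° lat → SW at lon -15.3333°, lat -20.7917°.
Cell spans 0.0833333° lon × 0.0416667° lat. NE corner is SW corner plus one full cell.
latitude -20.7500, longitude -15.2500.

-20.7500, -15.2500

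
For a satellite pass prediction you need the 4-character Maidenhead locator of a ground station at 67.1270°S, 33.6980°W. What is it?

HC32

Shift to the Maidenhead origin (180°W, 90°S): lon 146.30, lat 22.87.
Field: 146.30/20 → 7 → H, 22.87/10 → 2 → C; chars HC.
Square: 6.30/2 → 3, 2.87/1 → 2; chars 32.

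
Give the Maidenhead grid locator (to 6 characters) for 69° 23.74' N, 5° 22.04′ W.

IP79hj

Add 180° to longitude and 90° to latitude: 174.6327, 159.3957.
Field: 174.6327/20 → 8 → I, 159.3957/10 → 15 → P; chars IP.
Square: 14.6327/2 → 7, 9.3957/1 → 9; chars 79.
Subsquare: 0.6327/0.0833333 → 7 → h, 0.3957/0.0416667 → 9 → j; chars hj.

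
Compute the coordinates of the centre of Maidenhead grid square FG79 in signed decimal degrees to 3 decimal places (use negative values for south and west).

-20.500, -65.000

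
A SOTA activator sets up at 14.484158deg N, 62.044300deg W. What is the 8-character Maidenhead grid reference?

FK84xl46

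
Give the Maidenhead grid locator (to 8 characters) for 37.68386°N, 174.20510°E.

RM77cq44

Shift to the Maidenhead origin (180°W, 90°S): lon 354.20510, lat 127.68386.
Field: 354.20510/20 → 17 → R, 127.68386/10 → 12 → M; chars RM.
Square: 14.20510/2 → 7, 7.68386/1 → 7; chars 77.
Subsquare: 0.20510/0.0833333 → 2 → c, 0.68386/0.0416667 → 16 → q; chars cq.
Extended square: 0.03843/0.00833333 → 4, 0.01719/0.00416667 → 4; chars 44.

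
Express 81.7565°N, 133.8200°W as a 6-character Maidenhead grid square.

Offset from 180°W / 90°S: lon 46.1800°, lat 171.7565°.
Field: 46.1800/20 → 2 → C, 171.7565/10 → 17 → R; chars CR.
Square: 6.1800/2 → 3, 1.7565/1 → 1; chars 31.
Subsquare: 0.1800/0.0833333 → 2 → c, 0.7565/0.0416667 → 18 → s; chars cs.

CR31cs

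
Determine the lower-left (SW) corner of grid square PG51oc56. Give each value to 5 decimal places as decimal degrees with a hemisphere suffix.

Field P=15, G=6: +15·20° lon, +6·10° lat → SW at lon 120°, lat -30°.
Square 5, 1: +5·2° lon, +1·1° lat → SW at lon 130°, lat -29°.
Subsquare o=14, c=2: +14·0.0833333° lon, +2·0.0416667° lat → SW at lon 131.167°, lat -28.9167°.
Extended square 5, 6: +5·0.00833333° lon, +6·0.00416667° lat → SW at lon 131.208°, lat -28.8917°.
latitude 28.89167° S, longitude 131.20833° E.

28.89167° S, 131.20833° E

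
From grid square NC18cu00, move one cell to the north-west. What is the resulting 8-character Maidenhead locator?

Longitude extended square 0; −1 → -1, wraps to 9, carry into subsquare.
Longitude subsquare c = 2; −1 → 1 = b.
Latitude extended square 0; +1 → 1.

NC18bu91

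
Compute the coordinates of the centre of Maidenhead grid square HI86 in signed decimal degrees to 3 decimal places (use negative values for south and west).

-3.500, -23.000

Field H=7, I=8: +7·20° lon, +8·10° lat → SW at lon -40°, lat -10°.
Square 8, 6: +8·2° lon, +6·1° lat → SW at lon -24°, lat -4°.
Cell spans 2° lon × 1° lat. Centre is SW corner plus half of each.
latitude -3.500, longitude -23.000.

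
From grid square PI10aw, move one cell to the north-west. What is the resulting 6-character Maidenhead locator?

Longitude subsquare a = 0; −1 → -1, wraps to 23 = x, carry into square.
Longitude square 1; −1 → 0.
Latitude subsquare w = 22; +1 → 23 = x.

PI00xx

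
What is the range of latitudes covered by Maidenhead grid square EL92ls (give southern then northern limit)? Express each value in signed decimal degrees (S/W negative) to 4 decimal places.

22.7500, 22.7917

Field E=4, L=11: +4·20° lon, +11·10° lat → SW at lon -100°, lat 20°.
Square 9, 2: +9·2° lon, +2·1° lat → SW at lon -82°, lat 22°.
Subsquare l=11, s=18: +11·0.0833333° lon, +18·0.0416667° lat → SW at lon -81.0833°, lat 22.75°.
Cell spans 0.0833333° lon × 0.0416667° lat.
south 22.7500, north 22.7917.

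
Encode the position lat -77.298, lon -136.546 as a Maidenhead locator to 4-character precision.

CB12

Shift to the Maidenhead origin (180°W, 90°S): lon 43.45, lat 12.70.
Field (20°×10°, letters A–R): 43.45/20 → 2 → C, 12.70/10 → 1 → B; chars CB.
Square (2°×1°, digits 0–9): 3.45/2 → 1, 2.70/1 → 2; chars 12.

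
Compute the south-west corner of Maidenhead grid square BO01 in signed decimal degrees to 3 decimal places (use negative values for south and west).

51.000, -160.000

Field B=1, O=14: +1·20° lon, +14·10° lat → SW at lon -160°, lat 50°.
Square 0, 1: +0·2° lon, +1·1° lat → SW at lon -160°, lat 51°.
latitude 51.000, longitude -160.000.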